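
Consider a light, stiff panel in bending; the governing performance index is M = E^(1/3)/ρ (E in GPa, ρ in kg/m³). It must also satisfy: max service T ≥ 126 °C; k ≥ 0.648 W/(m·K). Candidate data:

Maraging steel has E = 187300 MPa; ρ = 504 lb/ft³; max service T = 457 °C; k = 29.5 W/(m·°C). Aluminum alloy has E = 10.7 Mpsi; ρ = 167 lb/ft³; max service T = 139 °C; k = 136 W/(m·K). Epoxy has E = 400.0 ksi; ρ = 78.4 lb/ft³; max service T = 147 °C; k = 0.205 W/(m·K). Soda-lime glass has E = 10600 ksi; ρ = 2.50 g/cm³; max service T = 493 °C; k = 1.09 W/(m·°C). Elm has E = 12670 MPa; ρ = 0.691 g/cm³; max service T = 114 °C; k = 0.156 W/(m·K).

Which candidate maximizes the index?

soda-lime glass

Screen on constraints: max service T ≥ 126 °C; k ≥ 0.648 W/(m·K). Survivors: maraging steel, aluminum alloy, soda-lime glass.
Normalizing units and computing the index:
  maraging steel: E = 187.3 GPa, ρ = 8073 kg/m³
  aluminum alloy: E = 73.77 GPa, ρ = 2675 kg/m³
  soda-lime glass: E = 73.08 GPa, ρ = 2500 kg/m³
  soda-lime glass: M = 1.67×10⁻³
  aluminum alloy: M = 1.57×10⁻³
  maraging steel: M = 0.709×10⁻³
The maximum is for soda-lime glass.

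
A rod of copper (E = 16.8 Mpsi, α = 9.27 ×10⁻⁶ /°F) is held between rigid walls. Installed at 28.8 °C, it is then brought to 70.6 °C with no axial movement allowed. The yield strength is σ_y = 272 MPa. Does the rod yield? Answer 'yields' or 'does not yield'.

does not yield

E = 16.8 Mpsi = 115.8 GPa.
α = 9.27×10⁻⁶/°F × 9/5 = 16.7×10⁻⁶/K.
ΔT = 41.80 K. Constrained thermal stress σ = E·α·ΔT = 115.8×10³ MPa × 16.7×10⁻⁶ × 41.80 = 80.8 MPa (compressive).
Compare to σ_y = 272 MPa: σ < σ_y, so it does not yield.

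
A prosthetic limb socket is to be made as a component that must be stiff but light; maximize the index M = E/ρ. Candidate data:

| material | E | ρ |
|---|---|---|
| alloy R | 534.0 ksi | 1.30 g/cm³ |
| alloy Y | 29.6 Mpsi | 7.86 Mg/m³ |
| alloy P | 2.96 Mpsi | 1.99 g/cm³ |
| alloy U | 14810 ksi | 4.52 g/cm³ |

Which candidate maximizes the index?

Putting every candidate on a common basis:
  alloy R: E = 3.682 GPa, ρ = 1300 kg/m³
  alloy Y: E = 204.1 GPa, ρ = 7860 kg/m³
  alloy P: E = 20.41 GPa, ρ = 1990 kg/m³
  alloy U: E = 102.1 GPa, ρ = 4520 kg/m³
  alloy Y: M = 26.0 MN·m/kg
  alloy U: M = 22.6 MN·m/kg
  alloy P: M = 10.3 MN·m/kg
  alloy R: M = 2.83 MN·m/kg
Alloy Y has the largest M.

alloy Y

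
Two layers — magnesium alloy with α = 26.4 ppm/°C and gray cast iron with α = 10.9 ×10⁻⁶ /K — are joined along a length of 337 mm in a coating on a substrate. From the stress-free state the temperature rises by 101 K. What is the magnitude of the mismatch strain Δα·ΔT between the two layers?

1.57×10⁻³

Δα = |26.4 − 10.9|×10⁻⁶/K = 15.5×10⁻⁶/K.
Mismatch strain = Δα·ΔT = 15.5×10⁻⁶ × 101.0 = 1.57×10⁻³.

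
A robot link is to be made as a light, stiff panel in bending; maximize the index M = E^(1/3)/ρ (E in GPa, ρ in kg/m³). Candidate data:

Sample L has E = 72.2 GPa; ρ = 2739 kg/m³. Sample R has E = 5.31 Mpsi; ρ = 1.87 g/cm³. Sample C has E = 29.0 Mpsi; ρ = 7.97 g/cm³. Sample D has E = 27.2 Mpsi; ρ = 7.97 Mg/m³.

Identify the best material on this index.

sample R

Normalizing units and computing the index:
  sample L: E = 72.20 GPa, ρ = 2739 kg/m³
  sample R: E = 36.61 GPa, ρ = 1870 kg/m³
  sample C: E = 199.9 GPa, ρ = 7970 kg/m³
  sample D: E = 187.5 GPa, ρ = 7970 kg/m³
  sample R: M = 1.78×10⁻³
  sample L: M = 1.52×10⁻³
  sample C: M = 0.734×10⁻³
  sample D: M = 0.718×10⁻³
Sample R has the largest M.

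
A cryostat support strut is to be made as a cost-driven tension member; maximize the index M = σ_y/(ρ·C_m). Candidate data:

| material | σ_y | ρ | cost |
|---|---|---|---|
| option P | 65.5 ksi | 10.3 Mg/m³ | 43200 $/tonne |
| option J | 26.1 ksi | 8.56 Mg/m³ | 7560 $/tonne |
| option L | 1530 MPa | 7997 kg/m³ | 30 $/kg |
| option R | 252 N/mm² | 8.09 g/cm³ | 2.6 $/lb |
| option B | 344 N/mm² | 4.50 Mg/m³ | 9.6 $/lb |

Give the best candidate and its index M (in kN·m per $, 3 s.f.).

Normalizing units and computing the index:
  option P: σ_y = 451.6 MPa, ρ = 10300 kg/m³, cost = 43.20 $/kg
  option J: σ_y = 180.0 MPa, ρ = 8560 kg/m³, cost = 7.560 $/kg
  option L: σ_y = 1530 MPa, ρ = 7997 kg/m³, cost = 30.00 $/kg
  option R: σ_y = 252.0 MPa, ρ = 8090 kg/m³, cost = 5.732 $/kg
  option B: σ_y = 344.0 MPa, ρ = 4500 kg/m³, cost = 21.16 $/kg
  option L: M = 6.38 kN·m per $
  option R: M = 5.43 kN·m per $
  option B: M = 3.61 kN·m per $
  option J: M = 2.78 kN·m per $
  option P: M = 1.01 kN·m per $
Option L ranks first.

option L, M = 6.38 kN·m per $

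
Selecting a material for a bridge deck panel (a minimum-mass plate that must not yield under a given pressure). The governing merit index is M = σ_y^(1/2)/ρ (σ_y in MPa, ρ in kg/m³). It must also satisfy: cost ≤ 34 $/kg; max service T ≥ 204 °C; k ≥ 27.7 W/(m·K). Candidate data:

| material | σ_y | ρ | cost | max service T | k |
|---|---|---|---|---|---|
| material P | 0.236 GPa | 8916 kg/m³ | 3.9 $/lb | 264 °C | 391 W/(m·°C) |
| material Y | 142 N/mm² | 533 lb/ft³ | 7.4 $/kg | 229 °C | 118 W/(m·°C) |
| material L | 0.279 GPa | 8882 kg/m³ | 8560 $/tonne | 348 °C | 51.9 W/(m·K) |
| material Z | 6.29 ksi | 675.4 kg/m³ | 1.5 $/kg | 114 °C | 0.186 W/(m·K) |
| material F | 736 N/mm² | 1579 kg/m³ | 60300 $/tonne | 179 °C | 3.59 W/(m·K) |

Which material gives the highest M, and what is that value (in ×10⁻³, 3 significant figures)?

material L, M = 1.88×10⁻³

Screen on constraints: cost ≤ 34 $/kg; max service T ≥ 204 °C; k ≥ 27.7 W/(m·K). Survivors: material P, material Y, material L.
After converting to SI:
  material P: σ_y = 236.0 MPa, ρ = 8916 kg/m³
  material Y: σ_y = 142.0 MPa, ρ = 8538 kg/m³
  material L: σ_y = 279.0 MPa, ρ = 8882 kg/m³
  material L: M = 1.88×10⁻³
  material P: M = 1.72×10⁻³
  material Y: M = 1.40×10⁻³
Material L has the largest M.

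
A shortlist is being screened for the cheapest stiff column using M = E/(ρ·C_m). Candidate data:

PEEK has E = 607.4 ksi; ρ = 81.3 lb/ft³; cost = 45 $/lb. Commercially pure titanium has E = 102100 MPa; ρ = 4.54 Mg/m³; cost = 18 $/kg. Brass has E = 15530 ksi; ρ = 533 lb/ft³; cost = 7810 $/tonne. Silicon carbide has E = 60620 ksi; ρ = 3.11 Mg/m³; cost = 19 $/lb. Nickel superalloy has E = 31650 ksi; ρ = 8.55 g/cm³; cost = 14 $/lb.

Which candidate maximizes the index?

silicon carbide

In SI units:
  PEEK: E = 4.188 GPa, ρ = 1302 kg/m³, cost = 99.21 $/kg
  commercially pure titanium: E = 102.1 GPa, ρ = 4540 kg/m³, cost = 18.00 $/kg
  brass: E = 107.1 GPa, ρ = 8538 kg/m³, cost = 7.810 $/kg
  silicon carbide: E = 418.0 GPa, ρ = 3110 kg/m³, cost = 41.89 $/kg
  nickel superalloy: E = 218.2 GPa, ρ = 8550 kg/m³, cost = 30.86 $/kg
  silicon carbide: M = 3.21 MN·m per $
  brass: M = 1.61 MN·m per $
  commercially pure titanium: M = 1.25 MN·m per $
  nickel superalloy: M = 0.827 MN·m per $
  PEEK: M = 0.0324 MN·m per $
Highest index: silicon carbide.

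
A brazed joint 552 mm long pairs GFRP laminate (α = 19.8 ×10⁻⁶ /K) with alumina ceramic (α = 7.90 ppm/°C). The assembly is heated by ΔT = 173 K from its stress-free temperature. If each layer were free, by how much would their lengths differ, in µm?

Δα = |19.8 − 7.90|×10⁻⁶/K = 11.9×10⁻⁶/K.
ΔL_mismatch = Δα·L·ΔT = 11.9×10⁻⁶ × 552.0 mm × 173.0 K = 1140 µm.

1140 µm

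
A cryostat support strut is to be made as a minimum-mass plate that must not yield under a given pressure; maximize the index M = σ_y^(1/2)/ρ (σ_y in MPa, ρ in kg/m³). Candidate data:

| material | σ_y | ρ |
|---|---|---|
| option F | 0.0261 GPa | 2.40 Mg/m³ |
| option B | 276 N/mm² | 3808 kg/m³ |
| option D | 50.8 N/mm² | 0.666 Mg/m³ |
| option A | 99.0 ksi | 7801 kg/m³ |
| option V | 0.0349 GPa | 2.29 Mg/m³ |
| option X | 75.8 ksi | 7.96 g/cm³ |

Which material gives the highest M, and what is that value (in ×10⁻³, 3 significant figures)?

After converting to SI:
  option F: σ_y = 26.10 MPa, ρ = 2400 kg/m³
  option B: σ_y = 276.0 MPa, ρ = 3808 kg/m³
  option D: σ_y = 50.80 MPa, ρ = 666.0 kg/m³
  option A: σ_y = 682.6 MPa, ρ = 7801 kg/m³
  option V: σ_y = 34.90 MPa, ρ = 2290 kg/m³
  option X: σ_y = 522.6 MPa, ρ = 7960 kg/m³
  option D: M = 10.7×10⁻³
  option B: M = 4.36×10⁻³
  option A: M = 3.35×10⁻³
  option X: M = 2.87×10⁻³
  option V: M = 2.58×10⁻³
  option F: M = 2.13×10⁻³
Option D ranks first.

option D, M = 10.7×10⁻³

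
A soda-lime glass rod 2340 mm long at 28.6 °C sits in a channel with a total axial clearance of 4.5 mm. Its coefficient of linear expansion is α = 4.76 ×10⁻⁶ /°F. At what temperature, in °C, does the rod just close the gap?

α = 4.76×10⁻⁶/°F × 9/5 = 8.57×10⁻⁶/K.
α·L₀·ΔT = 4.5 mm ⇒ ΔT = 4.5 / (8.57×10⁻⁶ × 2340.0) = 224.4 K.
T = 28.6 + 224.4 = 253.0 °C.

253 °C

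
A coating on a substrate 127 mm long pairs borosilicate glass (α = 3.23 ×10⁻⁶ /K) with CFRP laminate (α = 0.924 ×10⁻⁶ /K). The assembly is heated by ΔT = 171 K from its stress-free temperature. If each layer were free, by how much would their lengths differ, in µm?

50.1 µm

Δα = |3.23 − 0.924|×10⁻⁶/K = 2.31×10⁻⁶/K.
ΔL_mismatch = Δα·L·ΔT = 2.31×10⁻⁶ × 127.0 mm × 171.0 K = 50.1 µm.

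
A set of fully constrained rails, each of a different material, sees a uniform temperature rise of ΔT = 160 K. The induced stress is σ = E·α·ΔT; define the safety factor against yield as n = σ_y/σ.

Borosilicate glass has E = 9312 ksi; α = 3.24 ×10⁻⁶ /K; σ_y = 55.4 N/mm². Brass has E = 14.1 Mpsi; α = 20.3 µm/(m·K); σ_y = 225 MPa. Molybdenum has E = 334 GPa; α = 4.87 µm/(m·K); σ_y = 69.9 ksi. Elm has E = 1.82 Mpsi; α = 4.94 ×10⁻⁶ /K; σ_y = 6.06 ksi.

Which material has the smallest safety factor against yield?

brass

Converting E to GPa, α to ×10⁻⁶/K, σ_y to MPa, then σ and n for each:
  borosilicate glass: E = 64.20, α = 3.24, σ_y = 55.40 → σ = 33.3 MPa, n = 1.66
  brass: E = 97.22, α = 20.3, σ_y = 225.0 → σ = 316 MPa, n = 0.713
  molybdenum: E = 334.0, α = 4.87, σ_y = 481.9 → σ = 260 MPa, n = 1.85
  elm: E = 12.55, α = 4.94, σ_y = 41.78 → σ = 9.92 MPa, n = 4.21
Brass has the lowest safety factor, n = 0.713.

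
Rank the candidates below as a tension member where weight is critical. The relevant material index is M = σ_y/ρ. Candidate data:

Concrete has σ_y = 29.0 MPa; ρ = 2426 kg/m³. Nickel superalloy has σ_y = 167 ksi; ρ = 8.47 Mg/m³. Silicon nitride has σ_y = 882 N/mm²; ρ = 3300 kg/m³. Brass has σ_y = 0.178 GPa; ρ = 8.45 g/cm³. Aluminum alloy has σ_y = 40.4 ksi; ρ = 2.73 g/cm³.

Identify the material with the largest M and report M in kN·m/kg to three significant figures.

Convert each candidate to consistent units, then evaluate M:
  concrete: σ_y = 29.00 MPa, ρ = 2426 kg/m³
  nickel superalloy: σ_y = 1151 MPa, ρ = 8470 kg/m³
  silicon nitride: σ_y = 882.0 MPa, ρ = 3300 kg/m³
  brass: σ_y = 178.0 MPa, ρ = 8450 kg/m³
  aluminum alloy: σ_y = 278.5 MPa, ρ = 2730 kg/m³
  silicon nitride: M = 267 kN·m/kg
  nickel superalloy: M = 136 kN·m/kg
  aluminum alloy: M = 102 kN·m/kg
  brass: M = 21.1 kN·m/kg
  concrete: M = 12.0 kN·m/kg
Silicon nitride ranks first.

silicon nitride, M = 267 kN·m/kg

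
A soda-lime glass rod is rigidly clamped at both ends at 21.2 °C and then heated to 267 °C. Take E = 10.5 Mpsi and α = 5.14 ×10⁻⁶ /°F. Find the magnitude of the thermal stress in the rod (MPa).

E = 10.5 Mpsi = 72.39 GPa.
α = 5.14×10⁻⁶/°F × 9/5 = 9.25×10⁻⁶/K.
ΔT = 245.8 K. Constrained thermal stress σ = E·α·ΔT = 72.39×10³ MPa × 9.25×10⁻⁶ × 245.8 = 165 MPa (compressive).

165 MPa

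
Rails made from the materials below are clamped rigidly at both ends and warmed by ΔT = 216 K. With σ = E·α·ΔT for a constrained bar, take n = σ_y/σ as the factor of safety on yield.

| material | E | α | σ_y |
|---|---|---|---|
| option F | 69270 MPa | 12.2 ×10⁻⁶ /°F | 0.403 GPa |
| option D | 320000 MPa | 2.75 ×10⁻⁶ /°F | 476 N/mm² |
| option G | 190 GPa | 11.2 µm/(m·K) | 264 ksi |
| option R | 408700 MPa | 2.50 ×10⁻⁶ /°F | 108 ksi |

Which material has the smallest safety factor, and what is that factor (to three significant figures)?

In consistent units (E in GPa, α in ×10⁻⁶/K, σ_y in MPa):
  option F: E = 69.27, α = 22.0, σ_y = 403.0 → σ = 329 MPa, n = 1.23
  option D: E = 320.0, α = 4.95, σ_y = 476.0 → σ = 342 MPa, n = 1.39
  option G: E = 190.0, α = 11.2, σ_y = 1820 → σ = 460 MPa, n = 3.96
  option R: E = 408.7, α = 4.50, σ_y = 744.6 → σ = 397 MPa, n = 1.87
Smallest n: option F with n = 1.23.

option F, n = 1.23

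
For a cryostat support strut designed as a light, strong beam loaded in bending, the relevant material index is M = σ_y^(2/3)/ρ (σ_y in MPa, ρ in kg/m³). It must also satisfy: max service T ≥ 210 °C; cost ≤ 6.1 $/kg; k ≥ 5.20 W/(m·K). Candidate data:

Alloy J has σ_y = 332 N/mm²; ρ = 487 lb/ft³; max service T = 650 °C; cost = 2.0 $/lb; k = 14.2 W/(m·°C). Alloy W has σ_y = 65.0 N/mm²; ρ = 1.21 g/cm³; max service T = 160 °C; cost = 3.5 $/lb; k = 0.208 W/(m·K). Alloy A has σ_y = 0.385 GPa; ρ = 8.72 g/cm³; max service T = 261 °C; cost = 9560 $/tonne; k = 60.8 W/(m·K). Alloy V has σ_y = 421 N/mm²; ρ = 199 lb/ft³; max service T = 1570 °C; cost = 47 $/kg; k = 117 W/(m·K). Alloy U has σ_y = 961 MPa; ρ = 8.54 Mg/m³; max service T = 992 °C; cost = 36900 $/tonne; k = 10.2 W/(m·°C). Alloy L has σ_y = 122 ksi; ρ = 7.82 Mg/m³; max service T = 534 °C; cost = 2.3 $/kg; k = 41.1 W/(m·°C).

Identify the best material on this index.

alloy L

Screen on constraints: max service T ≥ 210 °C; cost ≤ 6.1 $/kg; k ≥ 5.20 W/(m·K). Survivors: alloy J, alloy L.
Putting every candidate on a common basis:
  alloy J: σ_y = 332.0 MPa, ρ = 7801 kg/m³
  alloy L: σ_y = 841.2 MPa, ρ = 7820 kg/m³
  alloy L: M = 11.4×10⁻³
  alloy J: M = 6.15×10⁻³
Alloy L ranks first.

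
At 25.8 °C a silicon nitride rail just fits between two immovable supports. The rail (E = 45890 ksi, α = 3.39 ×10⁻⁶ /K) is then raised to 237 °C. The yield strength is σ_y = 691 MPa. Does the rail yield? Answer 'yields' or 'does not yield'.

E = 45890 ksi = 316.4 GPa.
ΔT = 211.2 K. Constrained thermal stress σ = E·α·ΔT = 316.4×10³ MPa × 3.39×10⁻⁶ × 211.2 = 227 MPa (compressive).
Compare to σ_y = 691 MPa: σ < σ_y, so it does not yield.

does not yield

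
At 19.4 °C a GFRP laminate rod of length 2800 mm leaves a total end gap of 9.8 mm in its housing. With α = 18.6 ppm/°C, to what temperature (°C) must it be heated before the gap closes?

208 °C

α·L₀·ΔT = 9.8 mm ⇒ ΔT = 9.8 / (18.6×10⁻⁶ × 2800.0) = 188.2 K.
T = 19.4 + 188.2 = 207.6 °C.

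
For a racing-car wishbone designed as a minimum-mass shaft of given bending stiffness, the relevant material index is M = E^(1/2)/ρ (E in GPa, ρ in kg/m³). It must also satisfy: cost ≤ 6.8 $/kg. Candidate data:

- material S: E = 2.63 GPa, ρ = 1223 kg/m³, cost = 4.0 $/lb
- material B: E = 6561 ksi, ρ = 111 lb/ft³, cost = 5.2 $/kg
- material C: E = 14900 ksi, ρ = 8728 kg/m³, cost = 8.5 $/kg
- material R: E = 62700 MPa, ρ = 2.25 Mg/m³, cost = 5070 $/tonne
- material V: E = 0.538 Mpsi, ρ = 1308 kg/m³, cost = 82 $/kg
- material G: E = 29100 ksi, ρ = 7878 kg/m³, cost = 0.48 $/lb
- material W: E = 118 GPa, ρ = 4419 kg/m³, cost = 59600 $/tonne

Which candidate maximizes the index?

material B

Screen on constraints: cost ≤ 6.8 $/kg. Survivors: material B, material R, material G.
Putting every candidate on a common basis:
  material B: E = 45.24 GPa, ρ = 1778 kg/m³
  material R: E = 62.70 GPa, ρ = 2250 kg/m³
  material G: E = 200.6 GPa, ρ = 7878 kg/m³
  material B: M = 3.78×10⁻³
  material R: M = 3.52×10⁻³
  material G: M = 1.80×10⁻³
Highest index: material B.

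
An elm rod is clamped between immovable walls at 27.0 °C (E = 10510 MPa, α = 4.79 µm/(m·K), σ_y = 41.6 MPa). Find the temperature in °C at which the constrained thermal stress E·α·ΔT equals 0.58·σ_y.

E = 10510 MPa = 10.51 GPa.
E·α·ΔT = 24.13 MPa ⇒ ΔT = 24.13 / (10.51×10³ × 4.79×10⁻⁶) = 479.3 K.
T = 27.0 + 479.3 = 506.3 °C.

506 °C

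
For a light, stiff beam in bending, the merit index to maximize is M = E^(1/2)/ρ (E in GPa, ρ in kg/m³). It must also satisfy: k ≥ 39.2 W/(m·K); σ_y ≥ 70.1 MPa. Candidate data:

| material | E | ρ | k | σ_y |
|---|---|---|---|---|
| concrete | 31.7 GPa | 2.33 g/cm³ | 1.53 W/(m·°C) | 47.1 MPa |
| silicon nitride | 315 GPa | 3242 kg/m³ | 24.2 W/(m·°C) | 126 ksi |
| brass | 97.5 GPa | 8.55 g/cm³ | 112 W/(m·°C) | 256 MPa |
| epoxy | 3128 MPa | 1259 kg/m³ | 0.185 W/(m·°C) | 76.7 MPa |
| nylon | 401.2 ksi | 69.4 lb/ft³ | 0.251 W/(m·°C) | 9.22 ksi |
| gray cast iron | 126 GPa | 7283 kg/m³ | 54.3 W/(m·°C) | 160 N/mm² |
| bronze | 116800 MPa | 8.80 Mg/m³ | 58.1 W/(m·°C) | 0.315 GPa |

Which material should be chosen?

gray cast iron

Screen on constraints: k ≥ 39.2 W/(m·K); σ_y ≥ 70.1 MPa. Survivors: brass, gray cast iron, bronze.
Convert each candidate to consistent units, then evaluate M:
  brass: E = 97.50 GPa, ρ = 8550 kg/m³
  gray cast iron: E = 126.0 GPa, ρ = 7283 kg/m³
  bronze: E = 116.8 GPa, ρ = 8800 kg/m³
  gray cast iron: M = 1.54×10⁻³
  bronze: M = 1.23×10⁻³
  brass: M = 1.15×10⁻³
Gray cast iron ranks first.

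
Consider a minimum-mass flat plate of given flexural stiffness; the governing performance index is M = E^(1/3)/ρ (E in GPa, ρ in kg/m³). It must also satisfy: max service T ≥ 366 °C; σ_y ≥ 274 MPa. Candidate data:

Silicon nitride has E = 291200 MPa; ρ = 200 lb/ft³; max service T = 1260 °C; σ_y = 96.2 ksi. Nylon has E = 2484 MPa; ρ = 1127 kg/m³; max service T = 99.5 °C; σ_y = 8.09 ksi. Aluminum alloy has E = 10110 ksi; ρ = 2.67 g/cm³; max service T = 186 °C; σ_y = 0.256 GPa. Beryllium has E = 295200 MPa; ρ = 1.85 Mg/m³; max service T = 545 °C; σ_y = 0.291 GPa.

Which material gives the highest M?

beryllium

Screen on constraints: max service T ≥ 366 °C; σ_y ≥ 274 MPa. Survivors: silicon nitride, beryllium.
Putting every candidate on a common basis:
  silicon nitride: E = 291.2 GPa, ρ = 3204 kg/m³
  beryllium: E = 295.2 GPa, ρ = 1850 kg/m³
  beryllium: M = 3.60×10⁻³
  silicon nitride: M = 2.07×10⁻³
Highest index: beryllium.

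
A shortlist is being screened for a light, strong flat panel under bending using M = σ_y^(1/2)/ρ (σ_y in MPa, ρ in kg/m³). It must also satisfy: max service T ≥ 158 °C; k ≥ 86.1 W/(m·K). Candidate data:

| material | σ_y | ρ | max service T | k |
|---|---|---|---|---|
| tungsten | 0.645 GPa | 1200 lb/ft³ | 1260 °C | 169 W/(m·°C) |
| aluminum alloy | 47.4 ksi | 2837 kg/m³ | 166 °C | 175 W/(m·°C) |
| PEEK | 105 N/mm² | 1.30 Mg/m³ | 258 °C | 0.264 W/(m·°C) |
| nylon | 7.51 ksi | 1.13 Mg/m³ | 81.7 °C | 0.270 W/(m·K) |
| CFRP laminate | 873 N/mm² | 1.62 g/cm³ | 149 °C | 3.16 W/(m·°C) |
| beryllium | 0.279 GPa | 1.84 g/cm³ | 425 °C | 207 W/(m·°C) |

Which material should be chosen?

beryllium

Screen on constraints: max service T ≥ 158 °C; k ≥ 86.1 W/(m·K). Survivors: tungsten, aluminum alloy, beryllium.
Convert each candidate to consistent units, then evaluate M:
  tungsten: σ_y = 645.0 MPa, ρ = 19220 kg/m³
  aluminum alloy: σ_y = 326.8 MPa, ρ = 2837 kg/m³
  beryllium: σ_y = 279.0 MPa, ρ = 1840 kg/m³
  beryllium: M = 9.08×10⁻³
  aluminum alloy: M = 6.37×10⁻³
  tungsten: M = 1.32×10⁻³
Beryllium has the largest M.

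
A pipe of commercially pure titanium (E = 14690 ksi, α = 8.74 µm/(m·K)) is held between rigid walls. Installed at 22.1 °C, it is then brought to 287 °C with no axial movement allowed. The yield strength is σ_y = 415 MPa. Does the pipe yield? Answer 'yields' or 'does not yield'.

does not yield

E = 14690 ksi = 101.3 GPa.
ΔT = 264.9 K. Constrained thermal stress σ = E·α·ΔT = 101.3×10³ MPa × 8.74×10⁻⁶ × 264.9 = 234 MPa (compressive).
Compare to σ_y = 415 MPa: σ < σ_y, so it does not yield.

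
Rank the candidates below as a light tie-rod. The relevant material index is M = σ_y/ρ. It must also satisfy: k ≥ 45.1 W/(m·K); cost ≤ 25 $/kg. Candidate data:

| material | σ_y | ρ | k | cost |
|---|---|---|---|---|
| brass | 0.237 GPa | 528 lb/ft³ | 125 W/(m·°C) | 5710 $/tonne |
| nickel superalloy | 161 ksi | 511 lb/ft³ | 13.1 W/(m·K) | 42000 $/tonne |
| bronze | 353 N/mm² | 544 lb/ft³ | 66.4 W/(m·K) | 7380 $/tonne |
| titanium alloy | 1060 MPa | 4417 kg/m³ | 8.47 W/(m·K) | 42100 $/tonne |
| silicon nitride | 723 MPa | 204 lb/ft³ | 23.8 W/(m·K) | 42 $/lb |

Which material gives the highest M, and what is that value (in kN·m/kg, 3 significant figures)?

bronze, M = 40.5 kN·m/kg

Screen on constraints: k ≥ 45.1 W/(m·K); cost ≤ 25 $/kg. Survivors: brass, bronze.
Convert each candidate to consistent units, then evaluate M:
  brass: σ_y = 237.0 MPa, ρ = 8458 kg/m³
  bronze: σ_y = 353.0 MPa, ρ = 8714 kg/m³
  bronze: M = 40.5 kN·m/kg
  brass: M = 28.0 kN·m/kg
The maximum is for bronze.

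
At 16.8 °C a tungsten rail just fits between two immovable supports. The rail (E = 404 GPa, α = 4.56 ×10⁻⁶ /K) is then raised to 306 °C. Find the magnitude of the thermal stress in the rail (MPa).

ΔT = 289.2 K. Constrained thermal stress σ = E·α·ΔT = 404.0×10³ MPa × 4.56×10⁻⁶ × 289.2 = 533 MPa (compressive).

533 MPa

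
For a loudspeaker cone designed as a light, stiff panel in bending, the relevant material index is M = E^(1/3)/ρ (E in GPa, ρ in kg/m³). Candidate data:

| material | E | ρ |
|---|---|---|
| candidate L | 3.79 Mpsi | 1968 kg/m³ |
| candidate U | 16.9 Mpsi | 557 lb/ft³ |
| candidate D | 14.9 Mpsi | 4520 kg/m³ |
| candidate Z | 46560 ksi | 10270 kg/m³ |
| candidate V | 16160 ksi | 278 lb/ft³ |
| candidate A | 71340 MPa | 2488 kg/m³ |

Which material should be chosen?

Normalizing units and computing the index:
  candidate L: E = 26.13 GPa, ρ = 1968 kg/m³
  candidate U: E = 116.5 GPa, ρ = 8922 kg/m³
  candidate D: E = 102.7 GPa, ρ = 4520 kg/m³
  candidate Z: E = 321.0 GPa, ρ = 10270 kg/m³
  candidate V: E = 111.4 GPa, ρ = 4453 kg/m³
  candidate A: E = 71.34 GPa, ρ = 2488 kg/m³
  candidate A: M = 1.67×10⁻³
  candidate L: M = 1.51×10⁻³
  candidate V: M = 1.08×10⁻³
  candidate D: M = 1.04×10⁻³
  candidate Z: M = 0.667×10⁻³
  candidate U: M = 0.547×10⁻³
Candidate A ranks first.

candidate A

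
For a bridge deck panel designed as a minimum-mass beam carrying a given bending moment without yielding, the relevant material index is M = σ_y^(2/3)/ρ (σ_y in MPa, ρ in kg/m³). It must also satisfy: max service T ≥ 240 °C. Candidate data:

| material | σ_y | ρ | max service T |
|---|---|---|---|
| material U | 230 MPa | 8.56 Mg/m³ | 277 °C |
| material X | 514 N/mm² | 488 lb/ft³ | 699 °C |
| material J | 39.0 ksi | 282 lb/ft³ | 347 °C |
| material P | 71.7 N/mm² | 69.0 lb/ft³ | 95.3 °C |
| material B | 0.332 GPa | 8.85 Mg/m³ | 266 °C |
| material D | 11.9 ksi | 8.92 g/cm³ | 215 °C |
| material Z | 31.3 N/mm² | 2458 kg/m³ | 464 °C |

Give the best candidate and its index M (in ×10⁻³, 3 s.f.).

Screen on constraints: max service T ≥ 240 °C. Survivors: material U, material X, material J, material B, material Z.
Putting every candidate on a common basis:
  material U: σ_y = 230.0 MPa, ρ = 8560 kg/m³
  material X: σ_y = 514.0 MPa, ρ = 7817 kg/m³
  material J: σ_y = 268.9 MPa, ρ = 4517 kg/m³
  material B: σ_y = 332.0 MPa, ρ = 8850 kg/m³
  material Z: σ_y = 31.30 MPa, ρ = 2458 kg/m³
  material J: M = 9.22×10⁻³
  material X: M = 8.21×10⁻³
  material B: M = 5.42×10⁻³
  material U: M = 4.39×10⁻³
  material Z: M = 4.04×10⁻³
The maximum is for material J.

material J, M = 9.22×10⁻³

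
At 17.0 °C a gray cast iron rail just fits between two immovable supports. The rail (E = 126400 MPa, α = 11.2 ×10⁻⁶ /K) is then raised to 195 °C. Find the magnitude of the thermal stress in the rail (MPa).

E = 126400 MPa = 126.4 GPa.
ΔT = 178.0 K. Constrained thermal stress σ = E·α·ΔT = 126.4×10³ MPa × 11.2×10⁻⁶ × 178.0 = 252 MPa (compressive).

252 MPa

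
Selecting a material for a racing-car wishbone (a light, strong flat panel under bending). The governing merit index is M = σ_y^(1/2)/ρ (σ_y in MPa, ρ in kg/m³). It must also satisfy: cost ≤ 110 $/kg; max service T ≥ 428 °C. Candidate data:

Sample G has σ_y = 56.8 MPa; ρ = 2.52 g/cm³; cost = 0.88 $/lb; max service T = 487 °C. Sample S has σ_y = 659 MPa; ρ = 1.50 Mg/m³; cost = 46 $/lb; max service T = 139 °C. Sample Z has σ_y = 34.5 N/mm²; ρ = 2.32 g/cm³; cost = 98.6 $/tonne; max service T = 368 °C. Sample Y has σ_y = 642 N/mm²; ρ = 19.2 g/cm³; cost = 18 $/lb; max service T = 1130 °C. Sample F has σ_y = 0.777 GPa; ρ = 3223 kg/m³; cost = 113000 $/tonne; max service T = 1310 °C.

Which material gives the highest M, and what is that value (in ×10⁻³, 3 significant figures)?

Screen on constraints: cost ≤ 110 $/kg; max service T ≥ 428 °C. Survivors: sample G, sample Y.
Putting every candidate on a common basis:
  sample G: σ_y = 56.80 MPa, ρ = 2520 kg/m³
  sample Y: σ_y = 642.0 MPa, ρ = 19200 kg/m³
  sample G: M = 2.99×10⁻³
  sample Y: M = 1.32×10⁻³
Sample G ranks first.

sample G, M = 2.99×10⁻³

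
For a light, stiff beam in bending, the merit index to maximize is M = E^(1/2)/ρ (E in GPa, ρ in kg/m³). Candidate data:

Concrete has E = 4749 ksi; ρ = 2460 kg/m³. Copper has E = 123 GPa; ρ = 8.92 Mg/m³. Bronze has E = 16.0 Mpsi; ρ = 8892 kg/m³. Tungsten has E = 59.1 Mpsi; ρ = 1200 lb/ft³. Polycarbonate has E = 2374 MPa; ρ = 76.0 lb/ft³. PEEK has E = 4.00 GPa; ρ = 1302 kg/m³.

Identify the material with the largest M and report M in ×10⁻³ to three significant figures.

concrete, M = 2.33×10⁻³

Normalizing units and computing the index:
  concrete: E = 32.74 GPa, ρ = 2460 kg/m³
  copper: E = 123.0 GPa, ρ = 8920 kg/m³
  bronze: E = 110.3 GPa, ρ = 8892 kg/m³
  tungsten: E = 407.5 GPa, ρ = 19220 kg/m³
  polycarbonate: E = 2.374 GPa, ρ = 1217 kg/m³
  PEEK: E = 4.000 GPa, ρ = 1302 kg/m³
  concrete: M = 2.33×10⁻³
  PEEK: M = 1.54×10⁻³
  polycarbonate: M = 1.27×10⁻³
  copper: M = 1.24×10⁻³
  bronze: M = 1.18×10⁻³
  tungsten: M = 1.05×10⁻³
Highest index: concrete.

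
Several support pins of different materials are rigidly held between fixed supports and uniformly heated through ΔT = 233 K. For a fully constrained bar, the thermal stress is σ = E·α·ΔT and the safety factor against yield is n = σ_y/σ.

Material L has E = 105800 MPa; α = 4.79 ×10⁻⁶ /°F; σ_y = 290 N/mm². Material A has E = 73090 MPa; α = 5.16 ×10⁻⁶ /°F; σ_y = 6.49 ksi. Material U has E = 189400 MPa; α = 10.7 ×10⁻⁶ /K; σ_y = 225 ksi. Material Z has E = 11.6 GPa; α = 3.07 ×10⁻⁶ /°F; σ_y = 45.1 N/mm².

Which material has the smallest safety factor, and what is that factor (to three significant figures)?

With everything in SI (GPa, ×10⁻⁶/K, MPa):
  material L: E = 105.8, α = 8.62, σ_y = 290.0 → σ = 213 MPa, n = 1.36
  material A: E = 73.09, α = 9.29, σ_y = 44.75 → σ = 158 MPa, n = 0.283
  material U: E = 189.4, α = 10.7, σ_y = 1551 → σ = 472 MPa, n = 3.29
  material Z: E = 11.60, α = 5.53, σ_y = 45.10 → σ = 14.9 MPa, n = 3.02
The minimum is material A at n = 0.283.

material A, n = 0.283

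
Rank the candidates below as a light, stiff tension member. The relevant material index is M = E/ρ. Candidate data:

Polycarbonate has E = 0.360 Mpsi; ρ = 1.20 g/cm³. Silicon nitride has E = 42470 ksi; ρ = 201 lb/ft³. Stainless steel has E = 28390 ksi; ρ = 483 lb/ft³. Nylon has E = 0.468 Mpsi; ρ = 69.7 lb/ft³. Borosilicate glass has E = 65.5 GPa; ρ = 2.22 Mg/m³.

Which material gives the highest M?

silicon nitride

After converting to SI:
  polycarbonate: E = 2.482 GPa, ρ = 1200 kg/m³
  silicon nitride: E = 292.8 GPa, ρ = 3220 kg/m³
  stainless steel: E = 195.7 GPa, ρ = 7737 kg/m³
  nylon: E = 3.227 GPa, ρ = 1116 kg/m³
  borosilicate glass: E = 65.50 GPa, ρ = 2220 kg/m³
  silicon nitride: M = 90.9 MN·m/kg
  borosilicate glass: M = 29.5 MN·m/kg
  stainless steel: M = 25.3 MN·m/kg
  nylon: M = 2.89 MN·m/kg
  polycarbonate: M = 2.07 MN·m/kg
Silicon nitride ranks first.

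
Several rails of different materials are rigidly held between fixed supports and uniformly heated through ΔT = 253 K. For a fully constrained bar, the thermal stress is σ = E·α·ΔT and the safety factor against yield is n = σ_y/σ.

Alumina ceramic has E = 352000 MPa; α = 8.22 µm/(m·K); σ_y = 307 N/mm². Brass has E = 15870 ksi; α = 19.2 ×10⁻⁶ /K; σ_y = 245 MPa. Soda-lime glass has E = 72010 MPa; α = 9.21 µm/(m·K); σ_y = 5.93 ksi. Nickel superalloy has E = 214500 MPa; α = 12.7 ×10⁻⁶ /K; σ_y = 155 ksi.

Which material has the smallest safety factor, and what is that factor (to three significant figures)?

soda-lime glass, n = 0.244

With everything in SI (GPa, ×10⁻⁶/K, MPa):
  alumina ceramic: E = 352.0, α = 8.22, σ_y = 307.0 → σ = 732 MPa, n = 0.419
  brass: E = 109.4, α = 19.2, σ_y = 245.0 → σ = 532 MPa, n = 0.461
  soda-lime glass: E = 72.01, α = 9.21, σ_y = 40.89 → σ = 168 MPa, n = 0.244
  nickel superalloy: E = 214.5, α = 12.7, σ_y = 1069 → σ = 689 MPa, n = 1.55
Soda-lime glass has the lowest safety factor, n = 0.244.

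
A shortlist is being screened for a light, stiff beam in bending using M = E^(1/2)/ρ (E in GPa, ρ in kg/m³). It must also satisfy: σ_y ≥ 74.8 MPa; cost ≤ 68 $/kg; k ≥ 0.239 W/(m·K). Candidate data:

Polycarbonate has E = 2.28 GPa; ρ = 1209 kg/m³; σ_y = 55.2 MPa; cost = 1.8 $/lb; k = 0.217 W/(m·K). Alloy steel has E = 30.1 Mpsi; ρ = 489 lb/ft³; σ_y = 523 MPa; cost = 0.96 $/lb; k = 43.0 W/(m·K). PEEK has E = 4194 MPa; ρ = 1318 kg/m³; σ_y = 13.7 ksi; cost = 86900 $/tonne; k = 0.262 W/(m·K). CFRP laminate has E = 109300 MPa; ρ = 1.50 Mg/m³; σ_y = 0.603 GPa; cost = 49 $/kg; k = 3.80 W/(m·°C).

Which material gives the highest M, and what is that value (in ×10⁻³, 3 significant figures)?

CFRP laminate, M = 6.97×10⁻³

Screen on constraints: σ_y ≥ 74.8 MPa; cost ≤ 68 $/kg; k ≥ 0.239 W/(m·K). Survivors: alloy steel, CFRP laminate.
After converting to SI:
  alloy steel: E = 207.5 GPa, ρ = 7833 kg/m³
  CFRP laminate: E = 109.3 GPa, ρ = 1500 kg/m³
  CFRP laminate: M = 6.97×10⁻³
  alloy steel: M = 1.84×10⁻³
Highest index: CFRP laminate.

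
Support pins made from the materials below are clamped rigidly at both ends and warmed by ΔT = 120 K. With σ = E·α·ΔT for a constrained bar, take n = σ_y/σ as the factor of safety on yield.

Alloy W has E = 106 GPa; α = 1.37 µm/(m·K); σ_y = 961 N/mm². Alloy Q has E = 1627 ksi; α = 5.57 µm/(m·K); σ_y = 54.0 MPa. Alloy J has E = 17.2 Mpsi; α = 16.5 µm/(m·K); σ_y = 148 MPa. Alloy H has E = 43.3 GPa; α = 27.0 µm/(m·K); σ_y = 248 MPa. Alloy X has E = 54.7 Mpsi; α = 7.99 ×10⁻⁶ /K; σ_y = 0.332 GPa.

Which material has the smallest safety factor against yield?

alloy J

With everything in SI (GPa, ×10⁻⁶/K, MPa):
  alloy W: E = 106.0, α = 1.37, σ_y = 961.0 → σ = 17.4 MPa, n = 55.1
  alloy Q: E = 11.22, α = 5.57, σ_y = 54.00 → σ = 7.50 MPa, n = 7.20
  alloy J: E = 118.6, α = 16.5, σ_y = 148.0 → σ = 235 MPa, n = 0.630
  alloy H: E = 43.30, α = 27.0, σ_y = 248.0 → σ = 140 MPa, n = 1.77
  alloy X: E = 377.1, α = 7.99, σ_y = 332.0 → σ = 362 MPa, n = 0.918
The minimum is alloy J at n = 0.630.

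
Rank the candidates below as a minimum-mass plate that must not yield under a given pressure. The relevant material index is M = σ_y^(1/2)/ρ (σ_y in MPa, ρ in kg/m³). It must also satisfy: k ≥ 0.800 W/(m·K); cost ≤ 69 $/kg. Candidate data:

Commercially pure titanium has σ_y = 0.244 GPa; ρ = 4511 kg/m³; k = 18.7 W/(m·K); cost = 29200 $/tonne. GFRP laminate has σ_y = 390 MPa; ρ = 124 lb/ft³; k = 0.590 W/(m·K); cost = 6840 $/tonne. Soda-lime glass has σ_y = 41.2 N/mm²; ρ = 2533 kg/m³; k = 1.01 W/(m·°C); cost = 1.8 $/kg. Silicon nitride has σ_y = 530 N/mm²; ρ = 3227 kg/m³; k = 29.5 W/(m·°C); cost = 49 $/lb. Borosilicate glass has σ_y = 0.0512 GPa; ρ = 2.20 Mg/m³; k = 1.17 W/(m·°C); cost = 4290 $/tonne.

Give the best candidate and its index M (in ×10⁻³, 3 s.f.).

Screen on constraints: k ≥ 0.800 W/(m·K); cost ≤ 69 $/kg. Survivors: commercially pure titanium, soda-lime glass, borosilicate glass.
Putting every candidate on a common basis:
  commercially pure titanium: σ_y = 244.0 MPa, ρ = 4511 kg/m³
  soda-lime glass: σ_y = 41.20 MPa, ρ = 2533 kg/m³
  borosilicate glass: σ_y = 51.20 MPa, ρ = 2200 kg/m³
  commercially pure titanium: M = 3.46×10⁻³
  borosilicate glass: M = 3.25×10⁻³
  soda-lime glass: M = 2.53×10⁻³
The maximum is for commercially pure titanium.

commercially pure titanium, M = 3.46×10⁻³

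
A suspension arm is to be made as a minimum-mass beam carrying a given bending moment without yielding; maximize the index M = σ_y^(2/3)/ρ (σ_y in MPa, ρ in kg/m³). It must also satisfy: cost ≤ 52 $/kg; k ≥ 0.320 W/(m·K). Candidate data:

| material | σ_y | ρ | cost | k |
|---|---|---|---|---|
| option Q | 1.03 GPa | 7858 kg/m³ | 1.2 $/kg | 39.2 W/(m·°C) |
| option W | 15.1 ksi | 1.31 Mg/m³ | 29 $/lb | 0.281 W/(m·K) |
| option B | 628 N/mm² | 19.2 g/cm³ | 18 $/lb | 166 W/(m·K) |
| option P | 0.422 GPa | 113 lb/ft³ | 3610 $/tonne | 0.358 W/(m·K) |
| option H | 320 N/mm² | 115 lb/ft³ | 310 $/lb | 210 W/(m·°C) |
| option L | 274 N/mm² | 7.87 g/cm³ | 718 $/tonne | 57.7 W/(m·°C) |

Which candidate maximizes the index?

option P

Screen on constraints: cost ≤ 52 $/kg; k ≥ 0.320 W/(m·K). Survivors: option Q, option B, option P, option L.
In SI units:
  option Q: σ_y = 1030 MPa, ρ = 7858 kg/m³
  option B: σ_y = 628.0 MPa, ρ = 19200 kg/m³
  option P: σ_y = 422.0 MPa, ρ = 1810 kg/m³
  option L: σ_y = 274.0 MPa, ρ = 7870 kg/m³
  option P: M = 31.1×10⁻³
  option Q: M = 13.0×10⁻³
  option L: M = 5.36×10⁻³
  option B: M = 3.82×10⁻³
Option P has the largest M.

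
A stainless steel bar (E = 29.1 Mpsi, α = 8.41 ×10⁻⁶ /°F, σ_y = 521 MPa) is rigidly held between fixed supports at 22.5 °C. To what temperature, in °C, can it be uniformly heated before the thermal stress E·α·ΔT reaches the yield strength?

194 °C

E = 29.1 Mpsi = 200.6 GPa.
α = 8.41×10⁻⁶/°F × 9/5 = 15.1×10⁻⁶/K.
E·α·ΔT = 521.0 MPa ⇒ ΔT = 521.0 / (200.6×10³ × 15.1×10⁻⁶) = 171.5 K.
T = 22.5 + 171.5 = 194.0 °C.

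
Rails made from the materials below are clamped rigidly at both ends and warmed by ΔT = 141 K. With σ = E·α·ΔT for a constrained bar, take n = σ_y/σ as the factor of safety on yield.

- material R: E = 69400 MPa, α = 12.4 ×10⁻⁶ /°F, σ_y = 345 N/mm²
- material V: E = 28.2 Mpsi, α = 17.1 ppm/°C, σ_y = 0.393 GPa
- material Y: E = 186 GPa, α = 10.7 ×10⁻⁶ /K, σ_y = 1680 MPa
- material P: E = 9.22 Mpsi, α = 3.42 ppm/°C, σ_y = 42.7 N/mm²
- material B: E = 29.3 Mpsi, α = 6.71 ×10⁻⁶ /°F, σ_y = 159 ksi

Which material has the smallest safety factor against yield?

Per material, after unit conversion:
  material R: E = 69.40, α = 22.3, σ_y = 345.0 → σ = 218 MPa, n = 1.58
  material V: E = 194.4, α = 17.1, σ_y = 393.0 → σ = 469 MPa, n = 0.838
  material Y: E = 186.0, α = 10.7, σ_y = 1680 → σ = 281 MPa, n = 5.99
  material P: E = 63.57, α = 3.42, σ_y = 42.70 → σ = 30.7 MPa, n = 1.39
  material B: E = 202.0, α = 12.1, σ_y = 1096 → σ = 344 MPa, n = 3.19
The minimum is material V at n = 0.838.

material V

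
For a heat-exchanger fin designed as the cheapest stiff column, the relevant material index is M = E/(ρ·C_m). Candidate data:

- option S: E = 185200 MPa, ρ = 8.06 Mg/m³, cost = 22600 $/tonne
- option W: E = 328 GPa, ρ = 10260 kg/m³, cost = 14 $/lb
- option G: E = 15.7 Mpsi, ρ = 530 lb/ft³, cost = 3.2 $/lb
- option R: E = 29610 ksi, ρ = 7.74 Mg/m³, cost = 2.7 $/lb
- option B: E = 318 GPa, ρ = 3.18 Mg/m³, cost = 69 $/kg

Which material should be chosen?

Putting every candidate on a common basis:
  option S: E = 185.2 GPa, ρ = 8060 kg/m³, cost = 22.60 $/kg
  option W: E = 328.0 GPa, ρ = 10260 kg/m³, cost = 30.86 $/kg
  option G: E = 108.2 GPa, ρ = 8490 kg/m³, cost = 7.055 $/kg
  option R: E = 204.2 GPa, ρ = 7740 kg/m³, cost = 5.952 $/kg
  option B: E = 318.0 GPa, ρ = 3180 kg/m³, cost = 69.00 $/kg
  option R: M = 4.43 MN·m per $
  option G: M = 1.81 MN·m per $
  option B: M = 1.45 MN·m per $
  option W: M = 1.04 MN·m per $
  option S: M = 1.02 MN·m per $
Option R has the largest M.

option R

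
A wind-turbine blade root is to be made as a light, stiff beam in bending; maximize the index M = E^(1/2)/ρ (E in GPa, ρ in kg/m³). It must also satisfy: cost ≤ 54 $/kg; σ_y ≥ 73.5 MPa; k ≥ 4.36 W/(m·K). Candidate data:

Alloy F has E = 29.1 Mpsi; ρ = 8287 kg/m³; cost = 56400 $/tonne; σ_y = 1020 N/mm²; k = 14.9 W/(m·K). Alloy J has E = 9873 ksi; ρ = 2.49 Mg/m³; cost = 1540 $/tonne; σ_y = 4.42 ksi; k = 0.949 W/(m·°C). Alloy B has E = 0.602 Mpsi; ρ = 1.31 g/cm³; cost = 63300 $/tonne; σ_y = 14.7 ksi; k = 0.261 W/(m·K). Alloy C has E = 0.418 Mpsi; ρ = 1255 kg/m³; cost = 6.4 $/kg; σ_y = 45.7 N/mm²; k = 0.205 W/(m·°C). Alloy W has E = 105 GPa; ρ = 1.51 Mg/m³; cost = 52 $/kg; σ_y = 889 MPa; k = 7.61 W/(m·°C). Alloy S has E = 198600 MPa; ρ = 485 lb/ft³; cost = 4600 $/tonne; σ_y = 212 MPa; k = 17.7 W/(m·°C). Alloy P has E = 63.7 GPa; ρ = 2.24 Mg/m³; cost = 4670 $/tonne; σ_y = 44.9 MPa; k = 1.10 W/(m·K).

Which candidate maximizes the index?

alloy W

Screen on constraints: cost ≤ 54 $/kg; σ_y ≥ 73.5 MPa; k ≥ 4.36 W/(m·K). Survivors: alloy W, alloy S.
Putting every candidate on a common basis:
  alloy W: E = 105.0 GPa, ρ = 1510 kg/m³
  alloy S: E = 198.6 GPa, ρ = 7769 kg/m³
  alloy W: M = 6.79×10⁻³
  alloy S: M = 1.81×10⁻³
Highest index: alloy W.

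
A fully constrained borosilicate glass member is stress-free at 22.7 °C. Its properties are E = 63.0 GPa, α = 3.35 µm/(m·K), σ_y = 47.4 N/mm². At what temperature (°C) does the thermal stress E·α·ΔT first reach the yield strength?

247 °C

σ_y = 47.4 N/mm² = 47.40 MPa.
E·α·ΔT = 47.40 MPa ⇒ ΔT = 47.40 / (63.00×10³ × 3.35×10⁻⁶) = 224.6 K.
T = 22.7 + 224.6 = 247.3 °C.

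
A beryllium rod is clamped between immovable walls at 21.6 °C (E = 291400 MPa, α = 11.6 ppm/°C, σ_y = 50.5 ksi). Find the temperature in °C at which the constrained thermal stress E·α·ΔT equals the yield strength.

E = 291400 MPa = 291.4 GPa.
σ_y = 50.5 ksi = 348.2 MPa.
E·α·ΔT = 348.2 MPa ⇒ ΔT = 348.2 / (291.4×10³ × 11.6×10⁻⁶) = 103.0 K.
T = 21.6 + 103.0 = 124.6 °C.

125 °C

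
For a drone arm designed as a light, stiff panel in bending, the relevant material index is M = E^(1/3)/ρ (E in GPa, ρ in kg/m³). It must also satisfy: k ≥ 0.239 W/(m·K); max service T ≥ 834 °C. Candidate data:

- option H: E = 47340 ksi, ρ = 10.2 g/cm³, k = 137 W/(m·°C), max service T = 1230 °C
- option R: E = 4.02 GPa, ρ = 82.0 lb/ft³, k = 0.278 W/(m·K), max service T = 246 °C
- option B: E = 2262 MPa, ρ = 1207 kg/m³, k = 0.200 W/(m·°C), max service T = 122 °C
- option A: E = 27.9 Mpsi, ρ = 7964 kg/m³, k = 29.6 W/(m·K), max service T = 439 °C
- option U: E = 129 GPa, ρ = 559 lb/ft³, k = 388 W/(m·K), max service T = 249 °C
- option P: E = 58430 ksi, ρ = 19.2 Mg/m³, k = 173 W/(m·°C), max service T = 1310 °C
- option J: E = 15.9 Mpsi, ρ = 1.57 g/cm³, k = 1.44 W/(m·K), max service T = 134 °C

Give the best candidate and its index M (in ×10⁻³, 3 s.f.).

Screen on constraints: k ≥ 0.239 W/(m·K); max service T ≥ 834 °C. Survivors: option H, option P.
Putting every candidate on a common basis:
  option H: E = 326.4 GPa, ρ = 10200 kg/m³
  option P: E = 402.9 GPa, ρ = 19200 kg/m³
  option H: M = 0.675×10⁻³
  option P: M = 0.385×10⁻³
Highest index: option H.

option H, M = 0.675×10⁻³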